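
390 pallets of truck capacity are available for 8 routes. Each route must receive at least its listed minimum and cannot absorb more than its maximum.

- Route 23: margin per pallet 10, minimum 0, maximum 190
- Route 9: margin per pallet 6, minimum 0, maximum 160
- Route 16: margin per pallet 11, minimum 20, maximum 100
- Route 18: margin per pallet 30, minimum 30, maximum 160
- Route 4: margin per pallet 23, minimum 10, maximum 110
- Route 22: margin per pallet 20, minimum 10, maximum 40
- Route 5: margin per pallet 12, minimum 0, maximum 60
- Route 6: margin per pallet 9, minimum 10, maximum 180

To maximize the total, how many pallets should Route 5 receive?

Meeting every minimum uses 0+0+20+30+10+10+0+10 = 80 pallets, leaving 310.
Order the routes by margin per pallet: Route 18 30 > Route 4 23 > Route 22 20 > Route 5 12 > Route 16 11 > Route 23 10 > Route 6 9 > Route 9 6.
Route 18: +130 to 160 (cap) — 180 left.
Route 4: +100 to 110 (cap) — 80 left.
Route 22 takes 30 more to reach its cap of 40 — 50 left.
Route 5 has room for 60 more but only 50 remain, so it gets 50.

50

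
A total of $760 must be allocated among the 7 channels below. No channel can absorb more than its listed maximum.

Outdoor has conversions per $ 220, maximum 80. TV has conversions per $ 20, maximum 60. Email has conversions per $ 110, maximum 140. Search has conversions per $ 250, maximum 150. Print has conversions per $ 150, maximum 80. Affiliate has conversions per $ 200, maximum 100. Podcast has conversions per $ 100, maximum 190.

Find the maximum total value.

Highest conversions per $ first: Search 250 > Outdoor 220 > Affiliate 200 > Print 150 > Email 110 > Podcast 100 > TV 20.
Search: +150 to 150 (cap) ; 610 left.
Give Outdoor 80 to hit its cap of 80 ; 530 left.
Affiliate: +100 to 100 (cap) ; 430 left.
Print takes 80 to reach its cap of 80 ; 350 left.
Give Email 140 to hit its cap of 140 ; 210 left.
Podcast: +190 to 190 (cap) ; 20 left.
Only 20 left; TV takes them to reach 20.
Total = 220×80 + 20×20 + 110×140 + 250×150 + 150×80 + 200×100 + 100×190 = 121900.

121900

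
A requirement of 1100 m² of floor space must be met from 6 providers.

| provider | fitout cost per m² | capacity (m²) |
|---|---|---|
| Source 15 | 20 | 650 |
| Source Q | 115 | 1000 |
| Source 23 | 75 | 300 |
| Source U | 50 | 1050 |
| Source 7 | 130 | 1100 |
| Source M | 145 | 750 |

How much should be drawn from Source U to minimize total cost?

450

Use providers in increasing cost order.
Source 15 (20): use full 650 ; 450 m² to go.
Source U (50): take the remaining 450 ; done.
Source 23, Source Q, Source 7, Source M: unused.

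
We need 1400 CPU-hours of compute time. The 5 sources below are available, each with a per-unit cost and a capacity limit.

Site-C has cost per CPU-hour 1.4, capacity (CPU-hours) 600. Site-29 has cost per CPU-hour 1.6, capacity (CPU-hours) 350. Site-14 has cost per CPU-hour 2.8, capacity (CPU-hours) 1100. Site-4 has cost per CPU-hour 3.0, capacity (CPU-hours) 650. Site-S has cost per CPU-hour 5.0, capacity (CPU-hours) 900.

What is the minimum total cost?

Fill from the cheapest source first.
Site-C (1.4): use full 600 ; 800 CPU-hours to go.
Site-29 (1.6): use full 350 ; 450 CPU-hours to go.
Site-14 at 2.8: take 450 of its 1100 ; requirement met.
Site-4, Site-S: unused.
Cost = 600×1.4 + 350×1.6 + 450×2.8 = 2660.

2660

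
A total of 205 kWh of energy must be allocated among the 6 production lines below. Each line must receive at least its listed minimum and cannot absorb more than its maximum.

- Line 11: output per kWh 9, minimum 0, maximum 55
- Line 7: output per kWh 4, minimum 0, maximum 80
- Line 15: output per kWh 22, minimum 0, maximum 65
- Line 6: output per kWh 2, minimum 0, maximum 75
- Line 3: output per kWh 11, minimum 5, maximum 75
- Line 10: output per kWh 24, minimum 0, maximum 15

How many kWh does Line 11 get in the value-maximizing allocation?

Meeting every minimum uses 0+0+0+0+5+0 = 5 kWh, leaving 200.
Rank by output per kWh: Line 10 24 > Line 15 22 > Line 3 11 > Line 11 9 > Line 7 4 > Line 6 2.
Line 10: +15 to 15 (cap) — 185 left.
Line 15 takes 65 more to reach its cap of 65 — 120 left.
Give Line 3 70 more to hit its cap of 75 — 50 left.
Only 50 left; Line 11 takes them to reach 50.

50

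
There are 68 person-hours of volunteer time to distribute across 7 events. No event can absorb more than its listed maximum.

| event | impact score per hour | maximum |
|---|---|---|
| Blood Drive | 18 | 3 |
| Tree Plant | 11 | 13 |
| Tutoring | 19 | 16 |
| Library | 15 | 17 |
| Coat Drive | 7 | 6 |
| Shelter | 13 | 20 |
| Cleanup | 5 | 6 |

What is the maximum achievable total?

1005

Rank by impact score per hour: Tutoring 19 > Blood Drive 18 > Library 15 > Shelter 13 > Tree Plant 11 > Coat Drive 7 > Cleanup 5.
Tutoring takes 16 to reach its cap of 16 ; 52 left.
Blood Drive takes 3 to reach its cap of 3 ; 49 left.
Library: +17 to 17 (cap) ; 32 left.
Shelter takes 20 to reach its cap of 20 ; 12 left.
Tree Plant: +12 (room for 13) → 12. Pool exhausted.
Total = 18×3 + 11×12 + 19×16 + 15×17 + 13×20 = 1005.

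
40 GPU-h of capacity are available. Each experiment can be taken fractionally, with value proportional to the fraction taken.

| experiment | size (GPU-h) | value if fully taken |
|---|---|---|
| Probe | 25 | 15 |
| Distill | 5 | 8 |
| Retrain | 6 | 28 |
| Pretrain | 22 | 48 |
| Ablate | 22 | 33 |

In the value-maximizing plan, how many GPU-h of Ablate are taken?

Sort by value density: Retrain 28/6≈4.67, Pretrain 48/22≈2.18, Distill 8/5≈1.6, Ablate 33/22≈1.5, Probe 15/25≈0.6.
Retrain: take in full, 6 GPU-h for value 28 — 34 left.
Pretrain: take in full, 22 GPU-h for value 48 — 12 left.
Distill: take in full, 5 GPU-h for value 8 — 7 left.
Fill the last 7 GPU-h with part of Ablate: 7/22 of it earns 10.5.

7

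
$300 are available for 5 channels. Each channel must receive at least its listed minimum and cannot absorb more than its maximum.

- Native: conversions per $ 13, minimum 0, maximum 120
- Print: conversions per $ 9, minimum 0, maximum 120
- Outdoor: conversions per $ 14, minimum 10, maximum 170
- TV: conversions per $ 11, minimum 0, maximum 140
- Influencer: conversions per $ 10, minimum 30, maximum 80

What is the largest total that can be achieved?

3980

Meeting every minimum uses 0+0+10+0+30 = 40 $, leaving 260.
Highest conversions per $ first: Outdoor 14 > Native 13 > TV 11 > Influencer 10 > Print 9.
Outdoor: +160 to 170 (cap) ; 100 left.
Only 100 left; Native takes them to reach 100.
Total = 13×100 + 14×170 + 10×30 = 3980.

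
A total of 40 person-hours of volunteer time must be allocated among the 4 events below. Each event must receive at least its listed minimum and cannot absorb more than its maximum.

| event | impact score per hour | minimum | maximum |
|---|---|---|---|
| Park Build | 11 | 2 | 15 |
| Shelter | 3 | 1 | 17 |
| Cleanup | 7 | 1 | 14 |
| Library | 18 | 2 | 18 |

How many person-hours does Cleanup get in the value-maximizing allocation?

6

Meeting every minimum uses 2+1+1+2 = 6 person-hours, leaving 34.
Highest impact score per hour first: Library 18 > Park Build 11 > Cleanup 7 > Shelter 3.
Library: +16 to 18 (cap) — 18 left.
Park Build: +13 to 15 (cap) — 5 left.
Cleanup has room for 13 more but only 5 remain, so it gets 6.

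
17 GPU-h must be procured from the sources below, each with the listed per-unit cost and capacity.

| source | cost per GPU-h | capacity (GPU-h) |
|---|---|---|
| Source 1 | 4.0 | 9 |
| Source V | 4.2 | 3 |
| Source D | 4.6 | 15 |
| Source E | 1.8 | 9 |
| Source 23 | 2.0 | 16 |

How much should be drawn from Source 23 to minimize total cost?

8

Cheapest first:
Take 9 from Source E at 1.8 ; need 8 more.
Source 23 (2.0): take the remaining 8 ; done.
Source 1, Source V, Source D: unused.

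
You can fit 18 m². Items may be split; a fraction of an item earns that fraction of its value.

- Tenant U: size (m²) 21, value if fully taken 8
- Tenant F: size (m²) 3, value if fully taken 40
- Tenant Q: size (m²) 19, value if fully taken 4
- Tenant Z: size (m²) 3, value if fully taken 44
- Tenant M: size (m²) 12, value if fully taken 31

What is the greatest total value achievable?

115

Rank by value-to-size ratio: Tenant Z 44/3≈14.7, Tenant F 40/3≈13.3, Tenant M 31/12≈2.58, Tenant U 8/21≈0.381, Tenant Q 4/19≈0.211.
Tenant Z: take in full, 3 m² for value 44 — 15 left.
Take all of Tenant F (3 m², value 40) — 12 m² left.
All 12 m² of Tenant M fit (value 31) — 0 remain.
Total value = 115.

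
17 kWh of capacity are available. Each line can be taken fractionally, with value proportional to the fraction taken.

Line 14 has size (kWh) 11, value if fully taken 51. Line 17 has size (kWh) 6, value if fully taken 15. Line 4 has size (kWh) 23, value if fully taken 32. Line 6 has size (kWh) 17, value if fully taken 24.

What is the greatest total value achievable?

66

Best value per unit of size first: Line 14 51/11≈4.64, Line 17 15/6≈2.5, Line 6 24/17≈1.41, Line 4 32/23≈1.39.
Line 14: take in full, 11 kWh for value 51 ; 6 left.
All 6 kWh of Line 17 fit (value 15) ; 0 remain.
Total value = 66.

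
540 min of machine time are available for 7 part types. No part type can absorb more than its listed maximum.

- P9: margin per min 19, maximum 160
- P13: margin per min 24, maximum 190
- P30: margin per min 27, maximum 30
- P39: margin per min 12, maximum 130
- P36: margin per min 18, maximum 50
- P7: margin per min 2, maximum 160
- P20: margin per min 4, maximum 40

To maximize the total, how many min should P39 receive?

110

Order the part types by margin per min: P30 27 > P13 24 > P9 19 > P36 18 > P39 12 > P20 4 > P7 2.
Give P30 30 to hit its cap of 30 → 510 left.
P13 takes 190 to reach its cap of 190 → 320 left.
P9: +160 to 160 (cap) → 160 left.
P36 takes 50 to reach its cap of 50 → 110 left.
P39: +110 (room for 130) → 110. Pool exhausted.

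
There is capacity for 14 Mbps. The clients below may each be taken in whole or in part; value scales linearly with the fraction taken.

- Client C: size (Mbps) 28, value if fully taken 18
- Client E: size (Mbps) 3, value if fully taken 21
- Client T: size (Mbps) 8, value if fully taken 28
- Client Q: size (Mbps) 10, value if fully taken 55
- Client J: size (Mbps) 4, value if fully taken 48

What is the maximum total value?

Sort by value density: Client J 48/4≈12, Client E 21/3≈7, Client Q 55/10≈5.5, Client T 28/8≈3.5, Client C 18/28≈0.643.
Take all of Client J (4 Mbps, value 48) → 10 Mbps left.
Client E: take in full, 3 Mbps for value 21 → 7 left.
7 Mbps left: a 7/10 share of Client Q gives 55×7/10 = 38.5.
Total value = 107.5.

107.5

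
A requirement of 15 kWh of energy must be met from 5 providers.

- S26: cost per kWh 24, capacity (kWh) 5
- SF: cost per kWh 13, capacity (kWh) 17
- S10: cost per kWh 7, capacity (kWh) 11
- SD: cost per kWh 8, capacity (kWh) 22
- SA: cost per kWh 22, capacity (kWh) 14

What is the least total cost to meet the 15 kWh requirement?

Fill from the cheapest provider first.
S10 at 7: take all 11 kWh → 4 still needed.
Take 4 from SD at 8 to finish.
SF, SA, S26: unused.
Cost = 11×7 + 4×8 = 109.

109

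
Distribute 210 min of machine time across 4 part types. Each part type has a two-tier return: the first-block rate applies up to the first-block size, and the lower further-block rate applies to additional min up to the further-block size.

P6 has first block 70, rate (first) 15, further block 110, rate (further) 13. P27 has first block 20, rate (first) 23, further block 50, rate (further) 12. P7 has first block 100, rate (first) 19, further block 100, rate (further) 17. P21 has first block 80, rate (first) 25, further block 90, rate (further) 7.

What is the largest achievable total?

Treat each block as its own option and order by rate: P21/tier1 25 > P27/tier1 23 > P7/tier1 19 > P7/tier2 17 > P6/tier1 15 > P6/tier2 13 > P27/tier2 12 > P21/tier2 7.
Fill P21 tier1 block (80 at 25) → 130 left.
Fill P27 tier1 block (20 at 23) → 110 left.
Fill P7 tier1 block (100 at 19) → 10 left.
P7/tier2: +10 of 100 at 17; pool empty.
Total = 25×80 + 23×20 + 19×100 + 17×10 = 4530.

4530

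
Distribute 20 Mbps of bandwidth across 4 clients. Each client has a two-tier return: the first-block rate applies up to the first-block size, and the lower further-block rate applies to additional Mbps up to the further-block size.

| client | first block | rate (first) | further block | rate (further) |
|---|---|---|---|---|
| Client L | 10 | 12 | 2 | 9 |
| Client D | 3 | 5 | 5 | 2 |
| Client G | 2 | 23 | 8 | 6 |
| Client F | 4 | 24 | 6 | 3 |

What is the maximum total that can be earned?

Treat each block as its own option and order by rate: Client F/tier1 24 > Client G/tier1 23 > Client L/tier1 12 > Client L/tier2 9 > Client G/tier2 6 > Client D/tier1 5 > Client F/tier2 3 > Client D/tier2 2.
Fill Client F tier1 block (4 at 24) → 16 left.
Fill Client G tier1 block (2 at 23) → 14 left.
Client L/tier1 (12): +10 → 4 left.
Client L tier2 at 9: fill all 2 → 2 left.
2 remain; put them into Client G tier2 at 6.
Total = 24×4 + 23×2 + 12×10 + 9×2 + 6×2 = 292.

292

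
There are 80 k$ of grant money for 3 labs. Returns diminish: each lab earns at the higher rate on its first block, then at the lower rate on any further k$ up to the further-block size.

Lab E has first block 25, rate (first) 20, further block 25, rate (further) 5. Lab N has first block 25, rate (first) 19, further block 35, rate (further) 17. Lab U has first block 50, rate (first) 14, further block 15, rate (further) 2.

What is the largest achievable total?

Treat each block as its own option and order by rate: Lab E/T1 20 > Lab N/T1 19 > Lab N/T2 17 > Lab U/T1 14 > Lab E/T2 5 > Lab U/T2 2.
Lab E T1 at 20: fill all 25 — 55 left.
Fill Lab N T1 block (25 at 19) — 30 left.
Lab N/T2: +30 of 35 at 17; pool empty.
Total = 20×25 + 19×25 + 17×30 = 1485.

1485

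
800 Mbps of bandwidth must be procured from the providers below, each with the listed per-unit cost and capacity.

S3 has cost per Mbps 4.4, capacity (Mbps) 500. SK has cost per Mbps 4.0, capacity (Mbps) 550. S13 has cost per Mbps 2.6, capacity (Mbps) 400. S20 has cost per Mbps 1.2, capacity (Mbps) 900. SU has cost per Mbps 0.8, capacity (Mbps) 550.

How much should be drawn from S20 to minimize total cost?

Fill from the cheapest provider first.
Take 550 from SU at 0.8 — need 250 more.
S20 (1.2): take the remaining 250 — done.
S13, SK, S3: unused.

250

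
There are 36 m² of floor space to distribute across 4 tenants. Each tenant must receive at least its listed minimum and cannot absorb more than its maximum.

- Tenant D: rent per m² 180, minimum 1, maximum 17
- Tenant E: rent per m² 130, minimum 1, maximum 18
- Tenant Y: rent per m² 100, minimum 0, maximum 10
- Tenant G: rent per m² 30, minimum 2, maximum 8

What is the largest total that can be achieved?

5330

Meeting every minimum uses 1+1+0+2 = 4 m², leaving 32.
Rank by rent per m²: Tenant D 180 > Tenant E 130 > Tenant Y 100 > Tenant G 30.
Tenant D: +16 to 17 (cap) ; 16 left.
Tenant E has room for 17 more but only 16 remain, so it gets 17.
Total = 180×17 + 130×17 + 30×2 = 5330.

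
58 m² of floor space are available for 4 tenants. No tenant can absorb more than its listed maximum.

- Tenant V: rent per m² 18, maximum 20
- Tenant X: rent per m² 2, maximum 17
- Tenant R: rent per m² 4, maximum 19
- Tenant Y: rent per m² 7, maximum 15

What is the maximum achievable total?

Highest rent per m² first: Tenant V 18 > Tenant Y 7 > Tenant R 4 > Tenant X 2.
Give Tenant V 20 to hit its cap of 20 ; 38 left.
Give Tenant Y 15 to hit its cap of 15 ; 23 left.
Tenant R: +19 to 19 (cap) ; 4 left.
Only 4 left; Tenant X takes them to reach 4.
Total = 18×20 + 2×4 + 4×19 + 7×15 = 549.

549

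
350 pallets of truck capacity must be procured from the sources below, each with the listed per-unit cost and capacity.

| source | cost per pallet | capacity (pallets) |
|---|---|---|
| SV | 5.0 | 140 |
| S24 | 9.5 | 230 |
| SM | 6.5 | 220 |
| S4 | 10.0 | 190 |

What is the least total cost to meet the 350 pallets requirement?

2065

Use sources in increasing cost order.
Take 140 from SV at 5.0 — need 210 more.
SM (6.5): take the remaining 210 — done.
S24, S4: unused.
Cost = 140×5.0 + 210×6.5 = 2065.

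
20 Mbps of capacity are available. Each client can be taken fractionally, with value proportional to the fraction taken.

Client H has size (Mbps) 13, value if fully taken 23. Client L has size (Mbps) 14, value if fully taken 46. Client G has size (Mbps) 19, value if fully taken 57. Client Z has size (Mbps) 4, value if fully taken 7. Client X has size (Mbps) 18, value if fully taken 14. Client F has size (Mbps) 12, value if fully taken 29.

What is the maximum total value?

64

Best value per unit of size first: Client L 46/14≈3.29, Client G 57/19≈3, Client F 29/12≈2.42, Client H 23/13≈1.77, Client Z 7/4≈1.75, Client X 14/18≈0.778.
Client L: take in full, 14 Mbps for value 46 ; 6 left.
6 Mbps left: a 6/19 share of Client G gives 57×6/19 = 18.
Total value = 64.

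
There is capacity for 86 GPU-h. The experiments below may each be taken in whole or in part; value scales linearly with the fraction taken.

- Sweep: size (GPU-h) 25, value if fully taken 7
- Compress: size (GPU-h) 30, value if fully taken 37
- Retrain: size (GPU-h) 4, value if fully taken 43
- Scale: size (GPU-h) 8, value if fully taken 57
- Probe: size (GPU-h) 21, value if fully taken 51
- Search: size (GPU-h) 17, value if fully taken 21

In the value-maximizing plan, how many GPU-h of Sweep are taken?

Sort by value density: Retrain 43/4≈10.8, Scale 57/8≈7.12, Probe 51/21≈2.43, Search 21/17≈1.24, Compress 37/30≈1.23, Sweep 7/25≈0.28.
Take all of Retrain (4 GPU-h, value 43) — 82 GPU-h left.
All 8 GPU-h of Scale fit (value 57) — 74 remain.
Take all of Probe (21 GPU-h, value 51) — 53 GPU-h left.
All 17 GPU-h of Search fit (value 21) — 36 remain.
All 30 GPU-h of Compress fit (value 37) — 6 remain.
6 GPU-h left: a 6/25 share of Sweep gives 7×6/25 = 1.68.

6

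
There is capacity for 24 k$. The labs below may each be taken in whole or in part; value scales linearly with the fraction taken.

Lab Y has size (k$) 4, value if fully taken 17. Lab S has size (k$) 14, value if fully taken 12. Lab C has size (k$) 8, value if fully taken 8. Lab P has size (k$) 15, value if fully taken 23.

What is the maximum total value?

45

Sort by value density: Lab Y 17/4≈4.25, Lab P 23/15≈1.53, Lab C 8/8≈1, Lab S 12/14≈0.857.
Lab Y: take in full, 4 k$ for value 17 ; 20 left.
Take all of Lab P (15 k$, value 23) ; 5 k$ left.
Fill the last 5 k$ with part of Lab C: 5/8 of it earns 5.
Total value = 45.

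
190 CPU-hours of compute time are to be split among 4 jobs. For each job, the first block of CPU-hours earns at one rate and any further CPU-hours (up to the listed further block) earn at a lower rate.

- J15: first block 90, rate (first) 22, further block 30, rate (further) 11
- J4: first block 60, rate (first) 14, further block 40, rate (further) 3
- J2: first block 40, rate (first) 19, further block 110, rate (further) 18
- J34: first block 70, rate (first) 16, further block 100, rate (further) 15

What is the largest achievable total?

3820

Treat each block as its own option and order by rate: J15/T1 22 > J2/T1 19 > J2/T2 18 > J34/T1 16 > J34/T2 15 > J4/T1 14 > J15/T2 11 > J4/T2 3.
J15/T1 (22): +90 — 100 left.
Fill J2 T1 block (40 at 19) — 60 left.
60 remain; put them into J2 T2 at 18.
Total = 22×90 + 19×40 + 18×60 = 3820.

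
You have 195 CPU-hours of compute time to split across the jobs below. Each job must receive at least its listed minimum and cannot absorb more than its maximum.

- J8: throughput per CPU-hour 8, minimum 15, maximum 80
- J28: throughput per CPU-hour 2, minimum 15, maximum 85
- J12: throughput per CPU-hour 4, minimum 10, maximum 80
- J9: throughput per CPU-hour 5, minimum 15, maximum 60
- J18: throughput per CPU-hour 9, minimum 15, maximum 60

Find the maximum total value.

1400

Meeting every minimum uses 15+15+10+15+15 = 70 CPU-hours, leaving 125.
Rank by throughput per CPU-hour: J18 9 > J8 8 > J9 5 > J12 4 > J28 2.
J18: +45 to 60 (cap) → 80 left.
J8 takes 65 more to reach its cap of 80 → 15 left.
Only 15 left; J9 takes them to reach 30.
Total = 8×80 + 2×15 + 4×10 + 5×30 + 9×60 = 1400.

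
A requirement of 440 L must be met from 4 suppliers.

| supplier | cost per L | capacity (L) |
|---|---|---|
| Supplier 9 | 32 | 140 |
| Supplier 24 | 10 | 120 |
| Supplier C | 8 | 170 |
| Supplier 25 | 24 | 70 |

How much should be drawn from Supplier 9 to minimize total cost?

Use suppliers in increasing cost order.
Take 170 from Supplier C at 8 ; need 270 more.
Supplier 24 (10): use full 120 ; 150 L to go.
Supplier 25 at 24: take all 70 L ; 80 still needed.
Supplier 9 (32): take the remaining 80 ; done.

80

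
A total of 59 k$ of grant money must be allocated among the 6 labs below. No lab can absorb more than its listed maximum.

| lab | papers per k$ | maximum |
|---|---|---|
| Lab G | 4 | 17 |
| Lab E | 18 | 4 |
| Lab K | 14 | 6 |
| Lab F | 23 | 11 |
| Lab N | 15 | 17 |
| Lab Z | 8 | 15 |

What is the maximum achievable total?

Order the labs by papers per k$: Lab F 23 > Lab E 18 > Lab N 15 > Lab K 14 > Lab Z 8 > Lab G 4.
Lab F: +11 to 11 (cap) ; 48 left.
Give Lab E 4 to hit its cap of 4 ; 44 left.
Lab N takes 17 to reach its cap of 17 ; 27 left.
Give Lab K 6 to hit its cap of 6 ; 21 left.
Give Lab Z 15 to hit its cap of 15 ; 6 left.
Lab G has room for 17 but only 6 remain, so it gets 6.
Total = 4×6 + 18×4 + 14×6 + 23×11 + 15×17 + 8×15 = 808.

808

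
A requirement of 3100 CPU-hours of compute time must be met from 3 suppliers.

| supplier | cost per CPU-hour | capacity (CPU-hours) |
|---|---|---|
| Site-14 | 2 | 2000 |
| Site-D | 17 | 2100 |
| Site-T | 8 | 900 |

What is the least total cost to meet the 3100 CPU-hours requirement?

Fill from the cheapest supplier first.
Site-14 (2): use full 2000 — 1100 CPU-hours to go.
Take 900 from Site-T at 8 — need 200 more.
Site-D at 17: take 200 of its 2100 — requirement met.
Cost = 2000×2 + 900×8 + 200×17 = 14600.

14600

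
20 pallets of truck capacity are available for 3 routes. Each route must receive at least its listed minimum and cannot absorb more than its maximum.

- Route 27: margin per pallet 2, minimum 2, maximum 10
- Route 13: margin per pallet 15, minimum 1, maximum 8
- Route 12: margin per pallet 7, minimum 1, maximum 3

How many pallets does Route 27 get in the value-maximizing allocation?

Meeting every minimum uses 2+1+1 = 4 pallets, leaving 16.
Rank by margin per pallet: Route 13 15 > Route 12 7 > Route 27 2.
Route 13 takes 7 more to reach its cap of 8 → 9 left.
Route 12: +2 to 3 (cap) → 7 left.
Route 27: +7 (room for 8) → 9. Pool exhausted.

9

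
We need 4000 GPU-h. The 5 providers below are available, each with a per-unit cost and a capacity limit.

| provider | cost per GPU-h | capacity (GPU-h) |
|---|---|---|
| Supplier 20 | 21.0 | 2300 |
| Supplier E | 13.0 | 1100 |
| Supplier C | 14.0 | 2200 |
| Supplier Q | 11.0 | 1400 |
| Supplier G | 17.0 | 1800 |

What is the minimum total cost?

50700

Fill from the cheapest provider first.
Supplier Q at 11.0: take all 1400 GPU-h — 2600 still needed.
Supplier E (13.0): use full 1100 — 1500 GPU-h to go.
Take 1500 from Supplier C at 14.0 to finish.
Supplier G, Supplier 20: unused.
Cost = 1400×11.0 + 1100×13.0 + 1500×14.0 = 50700.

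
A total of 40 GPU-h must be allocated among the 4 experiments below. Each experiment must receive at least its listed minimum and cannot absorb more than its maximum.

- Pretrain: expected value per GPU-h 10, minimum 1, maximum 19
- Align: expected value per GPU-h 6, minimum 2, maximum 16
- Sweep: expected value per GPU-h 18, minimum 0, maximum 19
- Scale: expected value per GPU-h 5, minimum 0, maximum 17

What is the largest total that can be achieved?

544

Meeting every minimum uses 1+2+0+0 = 3 GPU-h, leaving 37.
Highest expected value per GPU-h first: Sweep 18 > Pretrain 10 > Align 6 > Scale 5.
Sweep: +19 to 19 (cap) — 18 left.
Pretrain takes 18 more to reach its cap of 19 — 0 left.
Total = 10×19 + 6×2 + 18×19 = 544.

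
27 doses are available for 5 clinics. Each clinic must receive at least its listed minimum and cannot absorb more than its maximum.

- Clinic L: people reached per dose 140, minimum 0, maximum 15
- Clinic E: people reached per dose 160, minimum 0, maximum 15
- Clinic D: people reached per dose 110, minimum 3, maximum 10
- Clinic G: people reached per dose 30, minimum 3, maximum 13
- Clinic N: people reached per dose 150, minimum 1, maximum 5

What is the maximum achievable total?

3710

Meeting every minimum uses 0+0+3+3+1 = 7 doses, leaving 20.
Order the clinics by people reached per dose: Clinic E 160 > Clinic N 150 > Clinic L 140 > Clinic D 110 > Clinic G 30.
Clinic E takes 15 more to reach its cap of 15 ; 5 left.
Clinic N: +4 to 5 (cap) ; 1 left.
Only 1 left; Clinic L takes them to reach 1.
Total = 140×1 + 160×15 + 110×3 + 30×3 + 150×5 = 3710.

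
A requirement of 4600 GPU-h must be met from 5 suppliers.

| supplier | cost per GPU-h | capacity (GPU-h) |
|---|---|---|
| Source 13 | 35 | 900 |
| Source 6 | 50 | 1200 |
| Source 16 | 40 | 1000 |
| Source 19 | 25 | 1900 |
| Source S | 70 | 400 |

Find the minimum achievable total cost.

Cheapest first:
Source 19 (25): use full 1900 — 2700 GPU-h to go.
Source 13 (35): use full 900 — 1800 GPU-h to go.
Source 16 (40): use full 1000 — 800 GPU-h to go.
Source 6 at 50: take 800 of its 1200 — requirement met.
Source S: unused.
Cost = 1900×25 + 900×35 + 1000×40 + 800×50 = 159000.

159000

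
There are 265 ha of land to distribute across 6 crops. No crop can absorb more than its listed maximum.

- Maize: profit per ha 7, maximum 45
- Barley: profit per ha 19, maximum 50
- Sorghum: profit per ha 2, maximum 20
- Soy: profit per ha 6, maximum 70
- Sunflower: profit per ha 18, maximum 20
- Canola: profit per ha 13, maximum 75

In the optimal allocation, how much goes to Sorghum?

Highest profit per ha first: Barley 19 > Sunflower 18 > Canola 13 > Maize 7 > Soy 6 > Sorghum 2.
Barley takes 50 to reach its cap of 50 → 215 left.
Sunflower: +20 to 20 (cap) → 195 left.
Give Canola 75 to hit its cap of 75 → 120 left.
Maize takes 45 to reach its cap of 45 → 75 left.
Soy takes 70 to reach its cap of 70 → 5 left.
Sorghum has room for 20 but only 5 remain, so it gets 5.

5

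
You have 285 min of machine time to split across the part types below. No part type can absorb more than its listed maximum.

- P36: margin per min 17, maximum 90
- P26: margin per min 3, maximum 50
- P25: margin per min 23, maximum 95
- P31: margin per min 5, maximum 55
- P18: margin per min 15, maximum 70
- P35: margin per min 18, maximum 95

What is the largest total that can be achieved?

Order the part types by margin per min: P25 23 > P35 18 > P36 17 > P18 15 > P31 5 > P26 3.
P25: +95 to 95 (cap) ; 190 left.
P35: +95 to 95 (cap) ; 95 left.
Give P36 90 to hit its cap of 90 ; 5 left.
P18: +5 (room for 70) → 5. Pool exhausted.
Total = 17×90 + 23×95 + 15×5 + 18×95 = 5500.

5500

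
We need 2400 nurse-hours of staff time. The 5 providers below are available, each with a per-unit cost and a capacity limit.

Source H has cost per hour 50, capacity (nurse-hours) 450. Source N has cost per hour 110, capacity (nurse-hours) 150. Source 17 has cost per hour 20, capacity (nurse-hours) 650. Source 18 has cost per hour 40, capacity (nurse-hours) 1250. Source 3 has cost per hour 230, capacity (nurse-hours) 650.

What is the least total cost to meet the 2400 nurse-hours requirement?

91000

Fill from the cheapest provider first.
Take 650 from Source 17 at 20 → need 1750 more.
Source 18 (40): use full 1250 → 500 nurse-hours to go.
Source H at 50: take all 450 nurse-hours → 50 still needed.
Source N at 110: take 50 of its 150 → requirement met.
Source 3: unused.
Cost = 650×20 + 1250×40 + 450×50 + 50×110 = 91000.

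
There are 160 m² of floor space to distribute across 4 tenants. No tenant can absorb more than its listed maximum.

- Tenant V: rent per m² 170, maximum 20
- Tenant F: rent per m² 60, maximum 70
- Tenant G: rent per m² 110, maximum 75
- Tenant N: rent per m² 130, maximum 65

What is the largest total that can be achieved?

20100

Highest rent per m² first: Tenant V 170 > Tenant N 130 > Tenant G 110 > Tenant F 60.
Give Tenant V 20 to hit its cap of 20 — 140 left.
Tenant N takes 65 to reach its cap of 65 — 75 left.
Tenant G takes 75 to reach its cap of 75 — 0 left.
Total = 170×20 + 110×75 + 130×65 = 20100.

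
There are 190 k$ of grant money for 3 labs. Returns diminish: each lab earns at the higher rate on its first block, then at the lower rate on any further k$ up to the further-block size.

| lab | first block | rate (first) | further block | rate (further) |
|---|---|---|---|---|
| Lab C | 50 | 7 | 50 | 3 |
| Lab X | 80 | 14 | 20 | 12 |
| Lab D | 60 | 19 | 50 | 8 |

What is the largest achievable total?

2740

Rank every tier by rate: Lab D/tier1 19 > Lab X/tier1 14 > Lab X/tier2 12 > Lab D/tier2 8 > Lab C/tier1 7 > Lab C/tier2 3.
Fill Lab D tier1 block (60 at 19) → 130 left.
Lab X/tier1 (14): +80 → 50 left.
Fill Lab X tier2 block (20 at 12) → 30 left.
30 remain; put them into Lab D tier2 at 8.
Total = 19×60 + 14×80 + 12×20 + 8×30 = 2740.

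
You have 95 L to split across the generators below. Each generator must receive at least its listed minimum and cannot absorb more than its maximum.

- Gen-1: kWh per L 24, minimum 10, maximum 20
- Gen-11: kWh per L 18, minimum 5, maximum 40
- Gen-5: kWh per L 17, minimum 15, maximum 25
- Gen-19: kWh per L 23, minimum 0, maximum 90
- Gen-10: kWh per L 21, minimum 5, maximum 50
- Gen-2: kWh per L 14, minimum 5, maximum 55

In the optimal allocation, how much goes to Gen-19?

Meeting every minimum uses 10+5+15+0+5+5 = 40 L, leaving 55.
Order the generators by kWh per L: Gen-1 24 > Gen-19 23 > Gen-10 21 > Gen-11 18 > Gen-5 17 > Gen-2 14.
Gen-1: +10 to 20 (cap) — 45 left.
Gen-19 has room for 90 more but only 45 remain, so it gets 45.

45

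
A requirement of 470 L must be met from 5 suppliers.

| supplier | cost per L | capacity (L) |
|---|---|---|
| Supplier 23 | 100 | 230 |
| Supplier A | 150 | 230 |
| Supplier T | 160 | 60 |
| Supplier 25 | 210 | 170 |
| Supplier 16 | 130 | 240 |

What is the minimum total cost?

54200

Fill from the cheapest supplier first.
Supplier 23 at 100: take all 230 L — 240 still needed.
Take 240 from Supplier 16 at 130 — need 0 more.
Supplier A, Supplier T, Supplier 25: unused.
Cost = 230×100 + 240×130 = 54200.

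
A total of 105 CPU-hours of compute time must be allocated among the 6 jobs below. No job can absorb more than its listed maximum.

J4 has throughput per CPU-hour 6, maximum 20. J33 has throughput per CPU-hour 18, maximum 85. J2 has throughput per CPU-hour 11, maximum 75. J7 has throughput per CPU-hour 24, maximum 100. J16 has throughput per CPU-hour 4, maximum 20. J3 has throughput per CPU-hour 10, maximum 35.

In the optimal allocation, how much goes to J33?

Order the jobs by throughput per CPU-hour: J7 24 > J33 18 > J2 11 > J3 10 > J4 6 > J16 4.
J7: +100 to 100 (cap) — 5 left.
J33 has room for 85 but only 5 remain, so it gets 5.

5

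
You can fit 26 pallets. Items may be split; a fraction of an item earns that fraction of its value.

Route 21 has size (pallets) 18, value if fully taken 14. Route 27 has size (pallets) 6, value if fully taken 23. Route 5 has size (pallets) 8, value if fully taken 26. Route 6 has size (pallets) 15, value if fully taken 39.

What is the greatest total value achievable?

80.2

Rank by value-to-size ratio: Route 27 23/6≈3.83, Route 5 26/8≈3.25, Route 6 39/15≈2.6, Route 21 14/18≈0.778.
Route 27: take in full, 6 pallets for value 23 → 20 left.
Route 5: take in full, 8 pallets for value 26 → 12 left.
12 pallets left: a 12/15 share of Route 6 gives 39×12/15 = 31.2.
Total value = 80.2.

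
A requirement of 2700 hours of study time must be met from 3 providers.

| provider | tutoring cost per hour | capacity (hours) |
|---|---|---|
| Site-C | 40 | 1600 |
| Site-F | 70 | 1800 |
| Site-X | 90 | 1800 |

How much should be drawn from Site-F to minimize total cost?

1100

Fill from the cheapest provider first.
Site-C at 40: take all 1600 hours — 1100 still needed.
Site-F at 70: take 1100 of its 1800 — requirement met.
Site-X: unused.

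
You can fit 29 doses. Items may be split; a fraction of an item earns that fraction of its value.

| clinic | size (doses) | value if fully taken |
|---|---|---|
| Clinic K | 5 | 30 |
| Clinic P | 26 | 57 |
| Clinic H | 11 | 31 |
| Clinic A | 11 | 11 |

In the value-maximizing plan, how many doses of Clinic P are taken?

13

Best value per unit of size first: Clinic K 30/5≈6, Clinic H 31/11≈2.82, Clinic P 57/26≈2.19, Clinic A 11/11≈1.
Clinic K: take in full, 5 doses for value 30 → 24 left.
Clinic H: take in full, 11 doses for value 31 → 13 left.
Only 13 doses remain; take 13/26 of Clinic P for value 57×13/26 = 28.5.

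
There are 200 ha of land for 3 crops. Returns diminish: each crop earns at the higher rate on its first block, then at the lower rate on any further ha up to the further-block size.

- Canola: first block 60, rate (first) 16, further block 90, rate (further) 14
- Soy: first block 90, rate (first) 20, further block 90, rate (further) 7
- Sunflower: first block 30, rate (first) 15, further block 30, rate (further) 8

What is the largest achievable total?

Rank every tier by rate: Soy/T1 20 > Canola/T1 16 > Sunflower/T1 15 > Canola/T2 14 > Sunflower/T2 8 > Soy/T2 7.
Soy/T1 (20): +90 ; 110 left.
Fill Canola T1 block (60 at 16) ; 50 left.
Sunflower/T1 (15): +30 ; 20 left.
Canola T2 at 14: only 20 left, fill 20.
Total = 20×90 + 16×60 + 15×30 + 14×20 = 3490.

3490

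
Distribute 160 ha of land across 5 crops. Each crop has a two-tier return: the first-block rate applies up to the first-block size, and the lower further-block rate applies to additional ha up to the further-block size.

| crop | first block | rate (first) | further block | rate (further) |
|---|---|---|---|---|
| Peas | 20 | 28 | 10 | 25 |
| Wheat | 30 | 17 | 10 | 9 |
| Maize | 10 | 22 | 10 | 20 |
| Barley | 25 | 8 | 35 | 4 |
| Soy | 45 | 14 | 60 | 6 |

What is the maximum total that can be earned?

2660

Rank every tier by rate: Peas/first 28 > Peas/second 25 > Maize/first 22 > Maize/second 20 > Wheat/first 17 > Soy/first 14 > Wheat/second 9 > Barley/first 8 > Soy/second 6 > Barley/second 4.
Peas first at 28: fill all 20 ; 140 left.
Fill Peas second block (10 at 25) ; 130 left.
Maize/first (22): +10 ; 120 left.
Maize second at 20: fill all 10 ; 110 left.
Fill Wheat first block (30 at 17) ; 80 left.
Fill Soy first block (45 at 14) ; 35 left.
Fill Wheat second block (10 at 9) ; 25 left.
Barley/first (8): +25 ; 0 left.
Total = 28×20 + 25×10 + 22×10 + 20×10 + 17×30 + 14×45 + 9×10 + 8×25 = 2660.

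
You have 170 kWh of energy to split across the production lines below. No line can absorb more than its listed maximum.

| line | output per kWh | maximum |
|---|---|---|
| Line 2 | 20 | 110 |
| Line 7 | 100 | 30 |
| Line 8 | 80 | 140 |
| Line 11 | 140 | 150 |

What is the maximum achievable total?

Rank by output per kWh: Line 11 140 > Line 7 100 > Line 8 80 > Line 2 20.
Line 11: +150 to 150 (cap) → 20 left.
Line 7 has room for 30 but only 20 remain, so it gets 20.
Total = 100×20 + 140×150 = 23000.

23000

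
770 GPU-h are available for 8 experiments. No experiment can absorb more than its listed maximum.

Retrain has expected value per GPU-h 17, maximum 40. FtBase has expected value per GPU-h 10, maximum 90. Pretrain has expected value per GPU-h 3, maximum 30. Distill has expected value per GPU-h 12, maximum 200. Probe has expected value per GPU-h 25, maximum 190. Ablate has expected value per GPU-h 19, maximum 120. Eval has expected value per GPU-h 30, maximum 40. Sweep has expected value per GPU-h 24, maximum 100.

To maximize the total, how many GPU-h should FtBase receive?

80

Highest expected value per GPU-h first: Eval 30 > Probe 25 > Sweep 24 > Ablate 19 > Retrain 17 > Distill 12 > FtBase 10 > Pretrain 3.
Eval takes 40 to reach its cap of 40 ; 730 left.
Give Probe 190 to hit its cap of 190 ; 540 left.
Sweep: +100 to 100 (cap) ; 440 left.
Ablate takes 120 to reach its cap of 120 ; 320 left.
Retrain: +40 to 40 (cap) ; 280 left.
Distill takes 200 to reach its cap of 200 ; 80 left.
FtBase has room for 90 but only 80 remain, so it gets 80.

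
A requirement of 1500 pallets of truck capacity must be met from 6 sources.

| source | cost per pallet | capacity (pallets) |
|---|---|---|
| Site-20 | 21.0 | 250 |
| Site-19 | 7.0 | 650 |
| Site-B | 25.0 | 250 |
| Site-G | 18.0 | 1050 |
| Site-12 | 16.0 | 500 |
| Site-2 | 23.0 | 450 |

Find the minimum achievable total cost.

18850

Cheapest first:
Site-19 (7.0): use full 650 — 850 pallets to go.
Site-12 at 16.0: take all 500 pallets — 350 still needed.
Take 350 from Site-G at 18.0 to finish.
Site-20, Site-2, Site-B: unused.
Cost = 650×7.0 + 500×16.0 + 350×18.0 = 18850.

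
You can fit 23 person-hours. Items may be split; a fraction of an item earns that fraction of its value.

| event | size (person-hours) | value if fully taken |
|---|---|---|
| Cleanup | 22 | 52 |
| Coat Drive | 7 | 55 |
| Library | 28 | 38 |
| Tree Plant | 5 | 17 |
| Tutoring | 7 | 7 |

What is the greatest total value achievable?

Best value per unit of size first: Coat Drive 55/7≈7.86, Tree Plant 17/5≈3.4, Cleanup 52/22≈2.36, Library 38/28≈1.36, Tutoring 7/7≈1.
All 7 person-hours of Coat Drive fit (value 55) → 16 remain.
Take all of Tree Plant (5 person-hours, value 17) → 11 person-hours left.
Only 11 person-hours remain; take 11/22 of Cleanup for value 52×11/22 = 26.
Total value = 98.

98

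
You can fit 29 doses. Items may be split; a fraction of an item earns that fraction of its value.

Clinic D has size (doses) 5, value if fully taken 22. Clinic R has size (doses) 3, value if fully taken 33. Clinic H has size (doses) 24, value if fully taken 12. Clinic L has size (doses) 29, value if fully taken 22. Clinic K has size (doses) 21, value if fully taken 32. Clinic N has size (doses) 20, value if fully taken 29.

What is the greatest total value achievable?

Best value per unit of size first: Clinic R 33/3≈11, Clinic D 22/5≈4.4, Clinic K 32/21≈1.52, Clinic N 29/20≈1.45, Clinic L 22/29≈0.759, Clinic H 12/24≈0.5.
Take all of Clinic R (3 doses, value 33) — 26 doses left.
Take all of Clinic D (5 doses, value 22) — 21 doses left.
Take all of Clinic K (21 doses, value 32) — 0 doses left.
Total value = 87.

87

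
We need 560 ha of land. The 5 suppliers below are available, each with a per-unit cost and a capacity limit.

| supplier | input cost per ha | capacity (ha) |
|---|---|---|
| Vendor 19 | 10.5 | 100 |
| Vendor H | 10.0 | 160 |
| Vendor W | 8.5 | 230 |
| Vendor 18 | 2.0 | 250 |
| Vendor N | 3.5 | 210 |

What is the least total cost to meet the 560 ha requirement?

2085

Use suppliers in increasing cost order.
Vendor 18 (2.0): use full 250 → 310 ha to go.
Vendor N (3.5): use full 210 → 100 ha to go.
Vendor W (8.5): take the remaining 100 → done.
Vendor H, Vendor 19: unused.
Cost = 250×2.0 + 210×3.5 + 100×8.5 = 2085.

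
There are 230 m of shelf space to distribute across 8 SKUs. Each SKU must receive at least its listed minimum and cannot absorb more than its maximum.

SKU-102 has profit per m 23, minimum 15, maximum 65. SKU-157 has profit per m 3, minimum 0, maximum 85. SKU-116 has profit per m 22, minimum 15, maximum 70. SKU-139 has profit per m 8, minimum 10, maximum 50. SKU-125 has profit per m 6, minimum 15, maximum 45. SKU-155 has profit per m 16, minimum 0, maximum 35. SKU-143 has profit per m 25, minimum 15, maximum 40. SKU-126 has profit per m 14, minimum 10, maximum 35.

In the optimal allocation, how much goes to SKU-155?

Meeting every minimum uses 15+0+15+10+15+0+15+10 = 80 m, leaving 150.
Highest profit per m first: SKU-143 25 > SKU-102 23 > SKU-116 22 > SKU-155 16 > SKU-126 14 > SKU-139 8 > SKU-125 6 > SKU-157 3.
Give SKU-143 25 more to hit its cap of 40 → 125 left.
Give SKU-102 50 more to hit its cap of 65 → 75 left.
Give SKU-116 55 more to hit its cap of 70 → 20 left.
Only 20 left; SKU-155 takes them to reach 20.

20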